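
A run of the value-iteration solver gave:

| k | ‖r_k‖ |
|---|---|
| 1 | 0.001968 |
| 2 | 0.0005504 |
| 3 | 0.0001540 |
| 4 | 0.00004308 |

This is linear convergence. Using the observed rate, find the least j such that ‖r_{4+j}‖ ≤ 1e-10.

11

Rate ρ ≈ ‖r_4‖/‖r_3‖ = 0.00004308/0.0001540 = 0.2797.
After j more steps, ‖r_{4+j}‖ ≈ 0.00004308·ρ^j; need ρ^j ≤ 1e-10/0.00004308 = 2.32126e-06.
j ≥ ln(2.32126e-06)/ln(0.2797) = -12.9734/-1.27404 = 10.183.
So 11 more iterations are needed.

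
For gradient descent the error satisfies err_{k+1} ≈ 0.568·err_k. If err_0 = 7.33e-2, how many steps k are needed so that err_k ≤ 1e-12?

45

After k steps, err_k ≈ 7.33e-2·0.568^k.
Need 0.568^k ≤ 1e-12/7.33e-2 = 1.36426e-11.
k ≥ ln(1.36426e-11)/ln(0.568) = -25.0178/-0.56563 = 44.230.
Smallest integer k = 45.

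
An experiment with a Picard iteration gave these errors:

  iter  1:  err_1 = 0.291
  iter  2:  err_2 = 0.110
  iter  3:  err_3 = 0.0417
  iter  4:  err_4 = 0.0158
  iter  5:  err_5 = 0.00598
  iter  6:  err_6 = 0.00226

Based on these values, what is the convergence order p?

1

Consecutive ratios: err_6/err_5 = 0.00226/0.00598 = 0.377926, err_5/err_4 = 0.00598/0.0158 = 0.378481.
p ≈ ln(0.377926)/ln(0.378481) = -0.9731/-0.9716 ≈ 1.00.
So the convergence is linear (order 1).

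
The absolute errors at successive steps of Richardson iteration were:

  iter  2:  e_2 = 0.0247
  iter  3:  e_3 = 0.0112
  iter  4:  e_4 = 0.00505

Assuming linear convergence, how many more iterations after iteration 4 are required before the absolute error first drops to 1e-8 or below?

17

Rate ρ ≈ e_4/e_3 = 0.00505/0.0112 = 0.4509.
After j more steps, e_{4+j} ≈ 0.00505·ρ^j; need ρ^j ≤ 1e-8/0.00505 = 1.9802e-06.
j ≥ ln(1.9802e-06)/ln(0.4509) = -13.1323/-0.79651 = 16.487.
So 17 more iterations are needed.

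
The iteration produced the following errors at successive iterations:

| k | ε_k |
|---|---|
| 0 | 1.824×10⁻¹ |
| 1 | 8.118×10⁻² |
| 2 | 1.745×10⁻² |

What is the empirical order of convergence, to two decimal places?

p ≈ ln(ε_2/ε_1) / ln(ε_1/ε_0)
  = ln(1.745×10⁻²/8.118×10⁻²) / ln(8.118×10⁻²/1.824×10⁻¹)
  = ln(0.214954) / ln(0.445066)
  = -1.53733 / -0.80953 ≈ 1.89904

1.90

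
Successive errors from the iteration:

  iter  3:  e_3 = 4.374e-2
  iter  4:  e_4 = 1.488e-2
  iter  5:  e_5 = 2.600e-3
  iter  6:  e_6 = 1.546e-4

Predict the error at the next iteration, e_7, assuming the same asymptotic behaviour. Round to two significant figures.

1.6e-6

First estimate the order: p ≈ ln(e_6/e_5) / ln(e_5/e_4) = ln(1.546e-4/2.600e-3)/ln(2.600e-3/1.488e-2) = ln(0.0594615)/ln(0.174731) ≈ 1.6179.
Then e_7 ≈ e_6·(e_6/e_5)^p = 1.546e-4·(0.0594615)^1.6179 = 1.546e-4·0.0103953 ≈ 1.607e-06.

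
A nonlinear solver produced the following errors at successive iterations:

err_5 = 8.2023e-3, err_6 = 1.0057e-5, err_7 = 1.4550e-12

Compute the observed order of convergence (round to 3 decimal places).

2.349

p ≈ ln(err_7/err_6) / ln(err_6/err_5)
  = ln(1.4550e-12/1.0057e-5) / ln(1.0057e-5/8.2023e-3)
  = ln(1.44675e-07) / ln(0.00122612)
  = -15.748776 / -6.703901 ≈ 2.349196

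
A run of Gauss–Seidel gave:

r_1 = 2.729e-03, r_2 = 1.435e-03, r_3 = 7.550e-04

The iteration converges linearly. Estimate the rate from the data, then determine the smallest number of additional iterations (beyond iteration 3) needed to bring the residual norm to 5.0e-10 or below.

23

Rate ρ ≈ r_3/r_2 = 7.550e-04/1.435e-03 = 0.5261.
After j more steps, r_{3+j} ≈ 7.550e-04·ρ^j; need ρ^j ≤ 5.0e-10/7.550e-04 = 6.62252e-07.
j ≥ ln(6.62252e-07)/ln(0.5261) = -14.2276/-0.64226 = 22.152.
So 23 more iterations are needed.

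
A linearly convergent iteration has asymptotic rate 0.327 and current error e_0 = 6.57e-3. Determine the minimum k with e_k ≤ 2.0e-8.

12

After k steps, e_k ≈ 6.57e-3·0.327^k.
Need 0.327^k ≤ 2.0e-8/6.57e-3 = 3.04414e-06.
k ≥ ln(3.04414e-06)/ln(0.327) = -12.7023/-1.11780 = 11.364.
Smallest integer k = 12.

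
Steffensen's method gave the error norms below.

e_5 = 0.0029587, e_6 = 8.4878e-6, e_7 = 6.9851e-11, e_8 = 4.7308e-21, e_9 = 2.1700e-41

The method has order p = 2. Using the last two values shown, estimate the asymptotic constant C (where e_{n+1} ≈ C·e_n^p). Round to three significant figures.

0.970

C ≈ e_9 / e_8^2
  = 2.1700e-41 / (4.7308e-21)^2
  = 2.1700e-41 / 2.23805e-41 ≈ 0.9696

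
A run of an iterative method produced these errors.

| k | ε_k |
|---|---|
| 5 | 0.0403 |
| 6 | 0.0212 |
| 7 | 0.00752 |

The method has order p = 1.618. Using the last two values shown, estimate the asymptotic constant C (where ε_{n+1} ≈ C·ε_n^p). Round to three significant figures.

3.84

C ≈ ε_7 / ε_6^1.618
  = 0.00752 / (0.0212)^1.618
  = 0.00752 / 0.0019589 ≈ 3.8389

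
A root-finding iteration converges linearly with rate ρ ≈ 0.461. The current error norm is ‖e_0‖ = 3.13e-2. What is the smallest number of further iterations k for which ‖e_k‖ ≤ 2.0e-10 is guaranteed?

After k steps, ‖e_k‖ ≈ 3.13e-2·0.461^k.
Need 0.461^k ≤ 2.0e-10/3.13e-2 = 6.38978e-09.
k ≥ ln(6.38978e-09)/ln(0.461) = -18.8686/-0.77436 = 24.367.
Smallest integer k = 25.

25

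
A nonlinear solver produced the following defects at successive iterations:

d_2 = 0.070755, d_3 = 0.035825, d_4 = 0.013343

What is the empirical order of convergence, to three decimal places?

1.451

p ≈ ln(d_4/d_3) / ln(d_3/d_2)
  = ln(0.013343/0.035825) / ln(0.035825/0.070755)
  = ln(0.372449) / ln(0.506325)
  = -0.987655 / -0.680577 ≈ 1.451202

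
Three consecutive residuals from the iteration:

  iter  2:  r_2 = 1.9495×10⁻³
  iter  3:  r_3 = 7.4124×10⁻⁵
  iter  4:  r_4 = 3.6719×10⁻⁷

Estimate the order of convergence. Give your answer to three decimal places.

p ≈ ln(r_4/r_3) / ln(r_3/r_2)
  = ln(3.6719×10⁻⁷/7.4124×10⁻⁵) / ln(7.4124×10⁻⁵/1.9495×10⁻³)
  = ln(0.00495373) / ln(0.0380221)
  = -5.307614 / -3.269588 ≈ 1.623328

1.623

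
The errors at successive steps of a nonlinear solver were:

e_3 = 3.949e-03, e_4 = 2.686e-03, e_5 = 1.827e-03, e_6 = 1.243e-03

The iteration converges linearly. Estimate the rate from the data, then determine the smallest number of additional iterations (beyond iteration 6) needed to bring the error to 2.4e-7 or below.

Rate ρ ≈ e_6/e_5 = 1.243e-03/1.827e-03 = 0.6804.
After j more steps, e_{6+j} ≈ 1.243e-03·ρ^j; need ρ^j ≤ 2.4e-7/1.243e-03 = 0.000193081.
j ≥ ln(0.000193081)/ln(0.6804) = -8.5524/-0.38507 = 22.210.
So 23 more iterations are needed.

23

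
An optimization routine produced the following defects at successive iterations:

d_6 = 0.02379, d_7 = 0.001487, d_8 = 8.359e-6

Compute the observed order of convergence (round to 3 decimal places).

p ≈ ln(d_8/d_7) / ln(d_7/d_6)
  = ln(8.359e-6/0.001487) / ln(0.001487/0.02379)
  = ln(0.00562139) / ln(0.0625053)
  = -5.181176 / -2.772504 ≈ 1.868771

1.869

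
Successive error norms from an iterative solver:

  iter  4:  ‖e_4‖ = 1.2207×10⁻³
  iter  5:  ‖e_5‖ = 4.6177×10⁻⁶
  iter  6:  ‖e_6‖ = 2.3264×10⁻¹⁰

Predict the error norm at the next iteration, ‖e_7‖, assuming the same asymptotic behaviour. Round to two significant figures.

5.5e-18

First estimate the order: p ≈ ln(‖e_6‖/‖e_5‖) / ln(‖e_5‖/‖e_4‖) = ln(2.3264×10⁻¹⁰/4.6177×10⁻⁶)/ln(4.6177×10⁻⁶/1.2207×10⁻³) = ln(5.03801e-05)/ln(0.00378283) ≈ 1.7743.
Then ‖e_7‖ ≈ ‖e_6‖·(‖e_6‖/‖e_5‖)^p = 2.3264×10⁻¹⁰·(5.03801e-05)^1.7743 = 2.3264×10⁻¹⁰·2.36874e-08 ≈ 5.511e-18.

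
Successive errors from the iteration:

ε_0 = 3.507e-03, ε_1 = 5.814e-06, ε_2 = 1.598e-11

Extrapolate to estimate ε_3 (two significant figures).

1.2e-22

First estimate the order: p ≈ ln(ε_2/ε_1) / ln(ε_1/ε_0) = ln(1.598e-11/5.814e-06)/ln(5.814e-06/3.507e-03) = ln(2.74854e-06)/ln(0.00165783) ≈ 2.0000.
Then ε_3 ≈ ε_2·(ε_2/ε_1)^p = 1.598e-11·(2.74854e-06)^2.0000 = 1.598e-11·7.55447e-12 ≈ 1.207e-22.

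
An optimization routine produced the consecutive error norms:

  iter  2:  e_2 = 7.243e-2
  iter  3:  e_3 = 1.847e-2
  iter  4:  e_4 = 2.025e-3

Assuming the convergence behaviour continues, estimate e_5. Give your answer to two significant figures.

5.7e-5

First estimate the order: p ≈ ln(e_4/e_3) / ln(e_3/e_2) = ln(2.025e-3/1.847e-2)/ln(1.847e-2/7.243e-2) = ln(0.109637)/ln(0.255005) ≈ 1.6177.
Then e_5 ≈ e_4·(e_4/e_3)^p = 2.025e-3·(0.109637)^1.6177 = 2.025e-3·0.0279859 ≈ 5.667e-05.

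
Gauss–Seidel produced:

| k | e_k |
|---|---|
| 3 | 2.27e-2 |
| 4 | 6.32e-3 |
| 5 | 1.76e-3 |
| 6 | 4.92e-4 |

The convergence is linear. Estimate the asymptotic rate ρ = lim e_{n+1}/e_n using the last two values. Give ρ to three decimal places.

0.280

ρ ≈ e_6/e_5 = 4.92e-4/1.76e-3 = 0.27955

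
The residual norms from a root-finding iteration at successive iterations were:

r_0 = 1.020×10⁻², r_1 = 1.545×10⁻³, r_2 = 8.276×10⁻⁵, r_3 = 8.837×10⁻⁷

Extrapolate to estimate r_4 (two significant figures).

7.7e-10

First estimate the order: p ≈ ln(r_3/r_2) / ln(r_2/r_1) = ln(8.837×10⁻⁷/8.276×10⁻⁵)/ln(8.276×10⁻⁵/1.545×10⁻³) = ln(0.0106779)/ln(0.0535663) ≈ 1.5510.
Then r_4 ≈ r_3·(r_3/r_2)^p = 8.837×10⁻⁷·(0.0106779)^1.5510 = 8.837×10⁻⁷·0.00087535 ≈ 7.735e-10.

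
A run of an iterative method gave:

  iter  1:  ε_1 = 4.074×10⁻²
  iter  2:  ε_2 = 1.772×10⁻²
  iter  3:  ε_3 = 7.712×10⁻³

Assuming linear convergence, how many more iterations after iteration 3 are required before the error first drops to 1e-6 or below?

Rate ρ ≈ ε_3/ε_2 = 7.712×10⁻³/1.772×10⁻² = 0.4352.
After j more steps, ε_{3+j} ≈ 7.712×10⁻³·ρ^j; need ρ^j ≤ 1e-6/7.712×10⁻³ = 0.000129668.
j ≥ ln(0.000129668)/ln(0.4352) = -8.9505/-0.83195 = 10.758.
So 11 more iterations are needed.

11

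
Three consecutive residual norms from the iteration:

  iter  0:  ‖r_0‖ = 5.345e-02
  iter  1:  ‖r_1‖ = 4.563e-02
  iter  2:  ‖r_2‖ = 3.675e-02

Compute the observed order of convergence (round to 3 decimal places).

1.368

p ≈ ln(‖r_2‖/‖r_1‖) / ln(‖r_1‖/‖r_0‖)
  = ln(3.675e-02/4.563e-02) / ln(4.563e-02/5.345e-02)
  = ln(0.805391) / ln(0.853695)
  = -0.216427 / -0.158181 ≈ 1.368224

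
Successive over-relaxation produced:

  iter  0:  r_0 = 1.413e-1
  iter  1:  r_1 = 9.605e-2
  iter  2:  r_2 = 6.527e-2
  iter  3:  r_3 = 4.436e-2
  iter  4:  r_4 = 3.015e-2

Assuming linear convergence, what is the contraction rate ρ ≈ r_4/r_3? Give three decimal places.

0.680

ρ ≈ r_4/r_3 = 3.015e-2/4.436e-2 = 0.67967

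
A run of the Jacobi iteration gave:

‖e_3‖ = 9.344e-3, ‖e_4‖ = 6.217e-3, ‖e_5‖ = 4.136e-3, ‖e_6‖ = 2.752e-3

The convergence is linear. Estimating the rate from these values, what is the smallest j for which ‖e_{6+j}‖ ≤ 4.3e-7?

Rate ρ ≈ ‖e_6‖/‖e_5‖ = 2.752e-3/4.136e-3 = 0.6654.
After j more steps, ‖e_{6+j}‖ ≈ 2.752e-3·ρ^j; need ρ^j ≤ 4.3e-7/2.752e-3 = 0.00015625.
j ≥ ln(0.00015625)/ln(0.6654) = -8.7641/-0.40737 = 21.514.
So 22 more iterations are needed.

22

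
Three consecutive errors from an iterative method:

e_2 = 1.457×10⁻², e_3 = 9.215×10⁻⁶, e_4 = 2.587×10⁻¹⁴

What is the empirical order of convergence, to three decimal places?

p ≈ ln(e_4/e_3) / ln(e_3/e_2)
  = ln(2.587×10⁻¹⁴/9.215×10⁻⁶) / ln(9.215×10⁻⁶/1.457×10⁻²)
  = ln(2.80738e-09) / ln(0.000632464)
  = -19.691014 / -7.365887 ≈ 2.673271

2.673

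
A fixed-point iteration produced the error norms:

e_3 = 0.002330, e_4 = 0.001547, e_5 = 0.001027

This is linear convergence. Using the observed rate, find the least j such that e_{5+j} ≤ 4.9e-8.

25

Rate ρ ≈ e_5/e_4 = 0.001027/0.001547 = 0.6639.
After j more steps, e_{5+j} ≈ 0.001027·ρ^j; need ρ^j ≤ 4.9e-8/0.001027 = 4.77118e-05.
j ≥ ln(4.77118e-05)/ln(0.6639) = -9.9503/-0.40962 = 24.292.
So 25 more iterations are needed.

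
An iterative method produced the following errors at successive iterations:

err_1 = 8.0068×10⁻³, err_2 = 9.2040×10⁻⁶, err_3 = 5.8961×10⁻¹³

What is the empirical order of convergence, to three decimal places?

p ≈ ln(err_3/err_2) / ln(err_2/err_1)
  = ln(5.8961×10⁻¹³/9.2040×10⁻⁶) / ln(9.2040×10⁻⁶/8.0068×10⁻³)
  = ln(6.40602e-08) / ln(0.00114952)
  = -16.563443 / -6.768411 ≈ 2.447169

2.447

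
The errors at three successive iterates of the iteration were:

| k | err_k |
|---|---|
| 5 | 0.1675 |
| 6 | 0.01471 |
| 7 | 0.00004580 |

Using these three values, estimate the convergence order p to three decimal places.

p ≈ ln(err_7/err_6) / ln(err_6/err_5)
  = ln(0.00004580/0.01471) / ln(0.01471/0.1675)
  = ln(0.00311353) / ln(0.0878209)
  = -5.771998 / -2.432456 ≈ 2.372910

2.373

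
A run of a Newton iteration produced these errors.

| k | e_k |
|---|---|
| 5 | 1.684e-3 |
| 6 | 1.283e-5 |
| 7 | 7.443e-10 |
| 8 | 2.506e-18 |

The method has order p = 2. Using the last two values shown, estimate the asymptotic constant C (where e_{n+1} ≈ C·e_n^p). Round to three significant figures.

4.52

C ≈ e_8 / e_7^2
  = 2.506e-18 / (7.443e-10)^2
  = 2.506e-18 / 5.53982e-19 ≈ 4.5236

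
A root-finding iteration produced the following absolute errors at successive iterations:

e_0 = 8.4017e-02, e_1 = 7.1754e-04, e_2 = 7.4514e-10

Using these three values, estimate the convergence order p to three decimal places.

2.893

p ≈ ln(e_2/e_1) / ln(e_1/e_0)
  = ln(7.4514e-10/7.1754e-04) / ln(7.1754e-04/8.4017e-02)
  = ln(1.03846e-06) / ln(0.00854041)
  = -13.777772 / -4.762946 ≈ 2.892700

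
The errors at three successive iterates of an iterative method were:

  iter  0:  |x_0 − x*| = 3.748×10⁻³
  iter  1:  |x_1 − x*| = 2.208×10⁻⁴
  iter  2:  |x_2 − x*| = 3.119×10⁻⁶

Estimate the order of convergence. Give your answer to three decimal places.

p ≈ ln(|x_2 − x*|/|x_1 − x*|) / ln(|x_1 − x*|/|x_0 − x*|)
  = ln(3.119×10⁻⁶/2.208×10⁻⁴) / ln(2.208×10⁻⁴/3.748×10⁻³)
  = ln(0.0141259) / ln(0.0589114)
  = -4.259745 / -2.831721 ≈ 1.504295

1.504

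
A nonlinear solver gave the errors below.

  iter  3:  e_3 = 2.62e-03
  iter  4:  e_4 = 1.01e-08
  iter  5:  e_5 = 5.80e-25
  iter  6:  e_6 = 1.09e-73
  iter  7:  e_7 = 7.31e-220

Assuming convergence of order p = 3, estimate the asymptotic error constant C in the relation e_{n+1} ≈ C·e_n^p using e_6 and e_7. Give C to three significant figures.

0.564

C ≈ e_7 / e_6^3
  = 7.31e-220 / (1.09e-73)^3
  = 7.31e-220 / 1.29503e-219 ≈ 0.56447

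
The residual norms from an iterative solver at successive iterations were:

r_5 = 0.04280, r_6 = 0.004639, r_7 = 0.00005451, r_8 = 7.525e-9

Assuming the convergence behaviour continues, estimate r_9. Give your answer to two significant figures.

First estimate the order: p ≈ ln(r_8/r_7) / ln(r_7/r_6) = ln(7.525e-9/0.00005451)/ln(0.00005451/0.004639) = ln(0.000138048)/ln(0.0117504) ≈ 2.0000.
Then r_9 ≈ r_8·(r_8/r_7)^p = 7.525e-9·(0.000138048)^2.0000 = 7.525e-9·1.90573e-08 ≈ 1.434e-16.

1.4e-16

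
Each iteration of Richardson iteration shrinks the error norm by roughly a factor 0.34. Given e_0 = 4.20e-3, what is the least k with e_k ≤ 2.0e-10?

After k steps, e_k ≈ 4.20e-3·0.34^k.
Need 0.34^k ≤ 2.0e-10/4.20e-3 = 4.7619e-08.
k ≥ ln(4.7619e-08)/ln(0.34) = -16.8600/-1.07881 = 15.628.
Smallest integer k = 16.

16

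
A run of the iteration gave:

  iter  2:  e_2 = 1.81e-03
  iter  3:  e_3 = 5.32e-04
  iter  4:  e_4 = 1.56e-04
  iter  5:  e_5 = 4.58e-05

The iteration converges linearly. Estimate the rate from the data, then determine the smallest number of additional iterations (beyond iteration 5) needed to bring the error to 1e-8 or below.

7

Rate ρ ≈ e_5/e_4 = 4.58e-05/1.56e-04 = 0.2936.
After j more steps, e_{5+j} ≈ 4.58e-05·ρ^j; need ρ^j ≤ 1e-8/4.58e-05 = 0.000218341.
j ≥ ln(0.000218341)/ln(0.2936) = -8.4295/-1.22554 = 6.878.
So 7 more iterations are needed.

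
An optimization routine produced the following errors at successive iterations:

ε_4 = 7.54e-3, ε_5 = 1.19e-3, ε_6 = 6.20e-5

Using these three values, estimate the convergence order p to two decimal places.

1.60

p ≈ ln(ε_6/ε_5) / ln(ε_5/ε_4)
  = ln(6.20e-5/1.19e-3) / ln(1.19e-3/7.54e-3)
  = ln(0.0521008) / ln(0.157825)
  = -2.95457 / -1.84627 ≈ 1.60029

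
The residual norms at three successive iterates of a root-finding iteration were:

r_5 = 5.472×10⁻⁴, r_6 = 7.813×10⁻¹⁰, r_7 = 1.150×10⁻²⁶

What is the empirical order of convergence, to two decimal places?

2.88

p ≈ ln(r_7/r_6) / ln(r_6/r_5)
  = ln(1.150×10⁻²⁶/7.813×10⁻¹⁰) / ln(7.813×10⁻¹⁰/5.472×10⁻⁴)
  = ln(1.47191e-17) / ln(1.42781e-06)
  = -38.75739 / -13.45937 ≈ 2.87958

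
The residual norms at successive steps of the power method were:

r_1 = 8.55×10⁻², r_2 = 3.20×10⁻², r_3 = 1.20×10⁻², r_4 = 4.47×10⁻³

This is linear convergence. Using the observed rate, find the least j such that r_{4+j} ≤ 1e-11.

Rate ρ ≈ r_4/r_3 = 4.47×10⁻³/1.20×10⁻² = 0.3725.
After j more steps, r_{4+j} ≈ 4.47×10⁻³·ρ^j; need ρ^j ≤ 1e-11/4.47×10⁻³ = 2.23714e-09.
j ≥ ln(2.23714e-09)/ln(0.3725) = -19.9181/-0.98752 = 20.170.
So 21 more iterations are needed.

21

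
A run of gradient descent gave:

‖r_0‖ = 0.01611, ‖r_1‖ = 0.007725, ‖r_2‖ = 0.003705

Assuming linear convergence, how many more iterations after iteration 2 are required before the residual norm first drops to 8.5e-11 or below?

Rate ρ ≈ ‖r_2‖/‖r_1‖ = 0.003705/0.007725 = 0.4796.
After j more steps, ‖r_{2+j}‖ ≈ 0.003705·ρ^j; need ρ^j ≤ 8.5e-11/0.003705 = 2.2942e-08.
j ≥ ln(2.2942e-08)/ln(0.4796) = -17.5903/-0.73480 = 23.939.
So 24 more iterations are needed.

24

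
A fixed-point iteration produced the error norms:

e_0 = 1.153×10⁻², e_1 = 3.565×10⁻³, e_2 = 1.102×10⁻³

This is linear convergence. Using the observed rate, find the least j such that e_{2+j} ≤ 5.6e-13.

19

Rate ρ ≈ e_2/e_1 = 1.102×10⁻³/3.565×10⁻³ = 0.3091.
After j more steps, e_{2+j} ≈ 1.102×10⁻³·ρ^j; need ρ^j ≤ 5.6e-13/1.102×10⁻³ = 5.08167e-10.
j ≥ ln(5.08167e-10)/ln(0.3091) = -21.4002/-1.17409 = 18.227.
So 19 more iterations are needed.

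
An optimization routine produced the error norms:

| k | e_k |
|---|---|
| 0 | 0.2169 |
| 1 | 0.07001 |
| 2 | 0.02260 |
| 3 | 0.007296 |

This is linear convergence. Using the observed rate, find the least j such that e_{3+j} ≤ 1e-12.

Rate ρ ≈ e_3/e_2 = 0.007296/0.02260 = 0.3228.
After j more steps, e_{3+j} ≈ 0.007296·ρ^j; need ρ^j ≤ 1e-12/0.007296 = 1.37061e-10.
j ≥ ln(1.37061e-10)/ln(0.3228) = -22.7106/-1.13072 = 20.085.
So 21 more iterations are needed.

21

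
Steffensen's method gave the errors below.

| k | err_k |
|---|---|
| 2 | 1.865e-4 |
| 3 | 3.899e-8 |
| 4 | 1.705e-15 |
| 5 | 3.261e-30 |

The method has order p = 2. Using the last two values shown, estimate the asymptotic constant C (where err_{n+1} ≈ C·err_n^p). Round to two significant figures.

1.1

C ≈ err_5 / err_4^2
  = 3.261e-30 / (1.705e-15)^2
  = 3.261e-30 / 2.90703e-30 ≈ 1.1218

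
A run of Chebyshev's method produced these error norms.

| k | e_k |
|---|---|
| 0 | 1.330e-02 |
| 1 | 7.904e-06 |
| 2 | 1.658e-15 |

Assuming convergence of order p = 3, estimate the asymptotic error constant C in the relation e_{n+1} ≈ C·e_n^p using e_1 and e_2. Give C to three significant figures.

C ≈ e_2 / e_1^3
  = 1.658e-15 / (7.904e-06)^3
  = 1.658e-15 / 4.93788e-16 ≈ 3.3577

3.36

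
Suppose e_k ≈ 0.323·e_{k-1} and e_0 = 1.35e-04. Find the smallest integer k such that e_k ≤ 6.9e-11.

13

After k steps, e_k ≈ 1.35e-04·0.323^k.
Need 0.323^k ≤ 6.9e-11/1.35e-04 = 5.11111e-07.
k ≥ ln(5.11111e-07)/ln(0.323) = -14.4867/-1.13010 = 12.819.
Smallest integer k = 13.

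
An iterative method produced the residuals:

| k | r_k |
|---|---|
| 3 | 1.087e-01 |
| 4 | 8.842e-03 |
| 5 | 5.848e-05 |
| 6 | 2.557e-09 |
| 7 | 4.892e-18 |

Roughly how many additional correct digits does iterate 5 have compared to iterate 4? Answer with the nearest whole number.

2

Digits gained ≈ log₁₀(r_4/r_5) = log₁₀(8.842e-03/5.848e-05) = log₁₀(151.197) ≈ 2.180.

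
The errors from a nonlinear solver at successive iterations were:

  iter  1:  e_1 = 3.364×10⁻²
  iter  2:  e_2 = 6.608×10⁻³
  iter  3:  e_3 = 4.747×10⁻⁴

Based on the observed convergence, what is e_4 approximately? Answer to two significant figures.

First estimate the order: p ≈ ln(e_3/e_2) / ln(e_2/e_1) = ln(4.747×10⁻⁴/6.608×10⁻³)/ln(6.608×10⁻³/3.364×10⁻²) = ln(0.0718372)/ln(0.196433) ≈ 1.6181.
Then e_4 ≈ e_3·(e_3/e_2)^p = 4.747×10⁻⁴·(0.0718372)^1.6181 = 4.747×10⁻⁴·0.0141078 ≈ 6.697e-06.

6.7e-6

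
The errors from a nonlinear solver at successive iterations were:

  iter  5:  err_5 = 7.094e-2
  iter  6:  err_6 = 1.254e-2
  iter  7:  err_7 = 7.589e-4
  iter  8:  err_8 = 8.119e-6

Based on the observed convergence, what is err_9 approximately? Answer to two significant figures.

First estimate the order: p ≈ ln(err_8/err_7) / ln(err_7/err_6) = ln(8.119e-6/7.589e-4)/ln(7.589e-4/1.254e-2) = ln(0.0106984)/ln(0.0605183) ≈ 1.6178.
Then err_9 ≈ err_8·(err_8/err_7)^p = 8.119e-6·(0.0106984)^1.6178 = 8.119e-6·0.000648384 ≈ 5.264e-09.

5.3e-9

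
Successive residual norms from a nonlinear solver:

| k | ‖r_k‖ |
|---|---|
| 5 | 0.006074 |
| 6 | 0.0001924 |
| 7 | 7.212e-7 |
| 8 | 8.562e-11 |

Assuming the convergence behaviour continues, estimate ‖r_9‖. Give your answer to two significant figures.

First estimate the order: p ≈ ln(‖r_8‖/‖r_7‖) / ln(‖r_7‖/‖r_6‖) = ln(8.562e-11/7.212e-7)/ln(7.212e-7/0.0001924) = ln(0.000118719)/ln(0.00374844) ≈ 1.6180.
Then ‖r_9‖ ≈ ‖r_8‖·(‖r_8‖/‖r_7‖)^p = 8.562e-11·(0.000118719)^1.6180 = 8.562e-11·4.45219e-07 ≈ 3.812e-17.

3.8e-17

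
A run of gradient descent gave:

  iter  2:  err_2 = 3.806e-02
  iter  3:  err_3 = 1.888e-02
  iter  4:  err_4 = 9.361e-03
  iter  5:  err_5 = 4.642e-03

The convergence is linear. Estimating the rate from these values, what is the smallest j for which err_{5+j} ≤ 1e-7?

Rate ρ ≈ err_5/err_4 = 4.642e-03/9.361e-03 = 0.4959.
After j more steps, err_{5+j} ≈ 4.642e-03·ρ^j; need ρ^j ≤ 1e-7/4.642e-03 = 2.15424e-05.
j ≥ ln(2.15424e-05)/ln(0.4959) = -10.7455/-0.70138 = 15.321.
So 16 more iterations are needed.

16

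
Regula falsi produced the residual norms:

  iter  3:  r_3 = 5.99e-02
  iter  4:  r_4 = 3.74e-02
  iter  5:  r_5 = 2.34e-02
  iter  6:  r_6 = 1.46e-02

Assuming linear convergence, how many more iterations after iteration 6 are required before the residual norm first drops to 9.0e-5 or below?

11

Rate ρ ≈ r_6/r_5 = 1.46e-02/2.34e-02 = 0.6239.
After j more steps, r_{6+j} ≈ 1.46e-02·ρ^j; need ρ^j ≤ 9.0e-5/1.46e-02 = 0.00616438.
j ≥ ln(0.00616438)/ln(0.6239) = -5.0890/-0.47177 = 10.787.
So 11 more iterations are needed.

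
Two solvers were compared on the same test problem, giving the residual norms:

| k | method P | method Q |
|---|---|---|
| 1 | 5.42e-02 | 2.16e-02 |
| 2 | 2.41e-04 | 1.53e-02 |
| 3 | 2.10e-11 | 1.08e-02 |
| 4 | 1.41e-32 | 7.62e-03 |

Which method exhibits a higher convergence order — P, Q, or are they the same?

P

Method P: p ≈ ln(1.41e-32/2.10e-11)/ln(2.10e-11/2.41e-04) ≈ 3.00.
Method Q: p ≈ ln(7.62e-03/1.08e-02)/ln(1.08e-02/1.53e-02) ≈ 1.00.
Method P has the higher order (≈3.0 vs ≈1.0).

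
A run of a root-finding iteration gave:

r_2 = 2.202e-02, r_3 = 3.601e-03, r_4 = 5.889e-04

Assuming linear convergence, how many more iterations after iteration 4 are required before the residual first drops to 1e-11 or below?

Rate ρ ≈ r_4/r_3 = 5.889e-04/3.601e-03 = 0.1635.
After j more steps, r_{4+j} ≈ 5.889e-04·ρ^j; need ρ^j ≤ 1e-11/5.889e-04 = 1.69808e-08.
j ≥ ln(1.69808e-08)/ln(0.1635) = -17.8912/-1.81094 = 9.880.
So 10 more iterations are needed.

10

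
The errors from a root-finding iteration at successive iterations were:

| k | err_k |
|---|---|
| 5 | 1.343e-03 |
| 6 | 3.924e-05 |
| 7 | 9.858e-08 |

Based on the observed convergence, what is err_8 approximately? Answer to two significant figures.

3.9e-12

First estimate the order: p ≈ ln(err_7/err_6) / ln(err_6/err_5) = ln(9.858e-08/3.924e-05)/ln(3.924e-05/1.343e-03) = ln(0.00251223)/ln(0.0292182) ≈ 1.6945.
Then err_8 ≈ err_7·(err_7/err_6)^p = 9.858e-08·(0.00251223)^1.6945 = 9.858e-08·3.93007e-05 ≈ 3.874e-12.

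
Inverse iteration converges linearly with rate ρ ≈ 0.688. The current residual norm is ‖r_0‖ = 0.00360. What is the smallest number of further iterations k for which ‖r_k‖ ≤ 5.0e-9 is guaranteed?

37

After k steps, ‖r_k‖ ≈ 0.00360·0.688^k.
Need 0.688^k ≤ 5.0e-9/0.00360 = 1.38889e-06.
k ≥ ln(1.38889e-06)/ln(0.688) = -13.4870/-0.37397 = 36.064.
Smallest integer k = 37.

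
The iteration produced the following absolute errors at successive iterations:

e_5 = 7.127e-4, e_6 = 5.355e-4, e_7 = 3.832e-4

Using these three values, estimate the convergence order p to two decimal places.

1.17

p ≈ ln(e_7/e_6) / ln(e_6/e_5)
  = ln(3.832e-4/5.355e-4) / ln(5.355e-4/7.127e-4)
  = ln(0.715593) / ln(0.751368)
  = -0.33464 / -0.28586 ≈ 1.17064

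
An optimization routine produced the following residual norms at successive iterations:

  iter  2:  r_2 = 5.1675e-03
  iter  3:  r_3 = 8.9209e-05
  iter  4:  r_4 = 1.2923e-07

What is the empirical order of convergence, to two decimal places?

1.61

p ≈ ln(r_4/r_3) / ln(r_3/r_2)
  = ln(1.2923e-07/8.9209e-05) / ln(8.9209e-05/5.1675e-03)
  = ln(0.00144862) / ln(0.0172635)
  = -6.53714 / -4.05916 ≈ 1.61047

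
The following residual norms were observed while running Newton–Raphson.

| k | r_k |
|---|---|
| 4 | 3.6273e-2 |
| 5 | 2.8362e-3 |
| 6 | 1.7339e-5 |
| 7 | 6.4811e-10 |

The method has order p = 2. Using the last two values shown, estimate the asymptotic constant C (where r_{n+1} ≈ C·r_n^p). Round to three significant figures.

C ≈ r_7 / r_6^2
  = 6.4811e-10 / (1.7339e-5)^2
  = 6.4811e-10 / 3.00641e-10 ≈ 2.1558

2.16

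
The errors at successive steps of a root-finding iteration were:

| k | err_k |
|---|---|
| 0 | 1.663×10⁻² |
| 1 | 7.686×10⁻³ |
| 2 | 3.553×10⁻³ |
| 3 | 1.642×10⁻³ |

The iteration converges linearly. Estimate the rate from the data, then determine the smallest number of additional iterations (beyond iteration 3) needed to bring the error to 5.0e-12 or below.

Rate ρ ≈ err_3/err_2 = 1.642×10⁻³/3.553×10⁻³ = 0.4621.
After j more steps, err_{3+j} ≈ 1.642×10⁻³·ρ^j; need ρ^j ≤ 5.0e-12/1.642×10⁻³ = 3.04507e-09.
j ≥ ln(3.04507e-09)/ln(0.4621) = -19.6097/-0.77197 = 25.402.
So 26 more iterations are needed.

26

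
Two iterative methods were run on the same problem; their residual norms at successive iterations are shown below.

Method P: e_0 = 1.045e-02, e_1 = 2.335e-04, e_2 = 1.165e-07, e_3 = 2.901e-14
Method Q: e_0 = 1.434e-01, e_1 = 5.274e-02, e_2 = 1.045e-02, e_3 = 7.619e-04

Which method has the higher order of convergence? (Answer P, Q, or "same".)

P

Method P: p ≈ ln(2.901e-14/1.165e-07)/ln(1.165e-07/2.335e-04) ≈ 2.00.
Method Q: p ≈ ln(7.619e-04/1.045e-02)/ln(1.045e-02/5.274e-02) ≈ 1.62.
Method P has the higher order (≈2.0 vs ≈1.6).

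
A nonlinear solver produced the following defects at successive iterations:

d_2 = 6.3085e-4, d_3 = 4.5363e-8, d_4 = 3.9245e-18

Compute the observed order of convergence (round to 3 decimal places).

2.429

p ≈ ln(d_4/d_3) / ln(d_3/d_2)
  = ln(3.9245e-18/4.5363e-8) / ln(4.5363e-8/6.3085e-4)
  = ln(8.65132e-11) / ln(7.19077e-05)
  = -23.170724 / -9.540127 ≈ 2.428765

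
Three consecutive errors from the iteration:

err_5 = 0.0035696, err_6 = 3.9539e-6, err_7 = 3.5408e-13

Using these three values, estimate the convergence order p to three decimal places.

p ≈ ln(err_7/err_6) / ln(err_6/err_5)
  = ln(3.5408e-13/3.9539e-6) / ln(3.9539e-6/0.0035696)
  = ln(8.95521e-08) / ln(0.00110766)
  = -16.228445 / -6.805506 ≈ 2.384605

2.385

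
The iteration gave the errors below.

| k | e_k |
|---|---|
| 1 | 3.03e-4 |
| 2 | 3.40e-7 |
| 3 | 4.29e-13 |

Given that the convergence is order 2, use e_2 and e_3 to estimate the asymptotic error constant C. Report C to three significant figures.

C ≈ e_3 / e_2^2
  = 4.29e-13 / (3.40e-7)^2
  = 4.29e-13 / 1.156e-13 ≈ 3.7111

3.71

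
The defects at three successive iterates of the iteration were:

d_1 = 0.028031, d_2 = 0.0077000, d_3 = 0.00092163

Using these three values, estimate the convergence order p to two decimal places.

p ≈ ln(d_3/d_2) / ln(d_2/d_1)
  = ln(0.00092163/0.0077000) / ln(0.0077000/0.028031)
  = ln(0.119692) / ln(0.274696)
  = -2.12283 / -1.29209 ≈ 1.64294

1.64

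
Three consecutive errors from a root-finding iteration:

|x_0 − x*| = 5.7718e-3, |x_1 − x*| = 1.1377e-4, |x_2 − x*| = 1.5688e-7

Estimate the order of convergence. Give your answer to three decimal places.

1.677

p ≈ ln(|x_2 − x*|/|x_1 − x*|) / ln(|x_1 − x*|/|x_0 − x*|)
  = ln(1.5688e-7/1.1377e-4) / ln(1.1377e-4/5.7718e-3)
  = ln(0.00137892) / ln(0.0197114)
  = -6.586455 / -3.926558 ≈ 1.677412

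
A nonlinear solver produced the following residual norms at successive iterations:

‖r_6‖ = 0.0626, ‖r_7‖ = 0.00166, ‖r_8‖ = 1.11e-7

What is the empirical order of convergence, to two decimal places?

2.65

p ≈ ln(‖r_8‖/‖r_7‖) / ln(‖r_7‖/‖r_6‖)
  = ln(1.11e-7/0.00166) / ln(0.00166/0.0626)
  = ln(6.68675e-05) / ln(0.0265176)
  = -9.61280 / -3.62995 ≈ 2.64819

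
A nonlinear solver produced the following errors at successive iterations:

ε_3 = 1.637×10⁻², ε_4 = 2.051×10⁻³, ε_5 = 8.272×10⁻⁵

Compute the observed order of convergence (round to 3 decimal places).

1.546

p ≈ ln(ε_5/ε_4) / ln(ε_4/ε_3)
  = ln(8.272×10⁻⁵/2.051×10⁻³) / ln(2.051×10⁻³/1.637×10⁻²)
  = ln(0.0403315) / ln(0.12529)
  = -3.210622 / -2.077124 ≈ 1.545706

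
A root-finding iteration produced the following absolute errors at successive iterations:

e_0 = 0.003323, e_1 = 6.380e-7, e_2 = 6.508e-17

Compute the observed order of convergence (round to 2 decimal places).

2.69

p ≈ ln(e_2/e_1) / ln(e_1/e_0)
  = ln(6.508e-17/6.380e-7) / ln(6.380e-7/0.003323)
  = ln(1.02006e-10) / ln(0.000191995)
  = -23.00599 / -8.55804 ≈ 2.68823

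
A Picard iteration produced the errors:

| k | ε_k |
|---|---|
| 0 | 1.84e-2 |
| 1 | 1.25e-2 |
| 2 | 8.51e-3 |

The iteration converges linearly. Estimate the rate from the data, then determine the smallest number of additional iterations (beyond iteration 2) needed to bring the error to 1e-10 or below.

Rate ρ ≈ ε_2/ε_1 = 8.51e-3/1.25e-2 = 0.6808.
After j more steps, ε_{2+j} ≈ 8.51e-3·ρ^j; need ρ^j ≤ 1e-10/8.51e-3 = 1.17509e-08.
j ≥ ln(1.17509e-08)/ln(0.6808) = -18.2593/-0.38449 = 47.490.
So 48 more iterations are needed.

48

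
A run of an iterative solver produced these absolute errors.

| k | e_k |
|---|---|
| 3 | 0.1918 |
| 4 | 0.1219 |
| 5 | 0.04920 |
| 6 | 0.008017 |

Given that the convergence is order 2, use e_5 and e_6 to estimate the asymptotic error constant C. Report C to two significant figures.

3.3

C ≈ e_6 / e_5^2
  = 0.008017 / (0.04920)^2
  = 0.008017 / 0.00242064 ≈ 3.3119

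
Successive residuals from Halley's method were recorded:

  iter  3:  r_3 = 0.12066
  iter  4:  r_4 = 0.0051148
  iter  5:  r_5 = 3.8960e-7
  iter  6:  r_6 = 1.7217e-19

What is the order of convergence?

Consecutive ratios: r_6/r_5 = 1.7217e-19/3.8960e-7 = 4.41915e-13, r_5/r_4 = 3.8960e-7/0.0051148 = 7.61711e-05.
p ≈ ln(4.41915e-13)/ln(7.61711e-05) = -28.4477/-9.4825 ≈ 3.00.
So the convergence is cubic (order 3).

3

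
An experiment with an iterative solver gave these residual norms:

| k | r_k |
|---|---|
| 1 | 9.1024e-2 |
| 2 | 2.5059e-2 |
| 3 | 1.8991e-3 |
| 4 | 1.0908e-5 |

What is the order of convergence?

Consecutive ratios: r_4/r_3 = 1.0908e-5/1.8991e-3 = 0.00574377, r_3/r_2 = 1.8991e-3/2.5059e-2 = 0.0757851.
p ≈ ln(0.00574377)/ln(0.0757851) = -5.1596/-2.5799 ≈ 2.00.
So the convergence is quadratic (order 2).

2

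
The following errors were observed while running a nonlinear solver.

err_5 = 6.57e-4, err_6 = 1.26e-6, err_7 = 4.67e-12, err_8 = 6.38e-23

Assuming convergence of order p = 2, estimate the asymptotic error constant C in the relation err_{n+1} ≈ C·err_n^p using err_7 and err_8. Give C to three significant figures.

C ≈ err_8 / err_7^2
  = 6.38e-23 / (4.67e-12)^2
  = 6.38e-23 / 2.18089e-23 ≈ 2.9254

2.93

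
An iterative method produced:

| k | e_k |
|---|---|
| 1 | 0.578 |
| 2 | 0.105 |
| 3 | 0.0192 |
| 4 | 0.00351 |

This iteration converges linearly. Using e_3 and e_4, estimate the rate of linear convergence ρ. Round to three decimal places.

ρ ≈ e_4/e_3 = 0.00351/0.0192 = 0.18281

0.183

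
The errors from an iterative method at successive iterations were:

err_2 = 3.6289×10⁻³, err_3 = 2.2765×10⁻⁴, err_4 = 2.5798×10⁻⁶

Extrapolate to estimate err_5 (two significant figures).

1.8e-9

First estimate the order: p ≈ ln(err_4/err_3) / ln(err_3/err_2) = ln(2.5798×10⁻⁶/2.2765×10⁻⁴)/ln(2.2765×10⁻⁴/3.6289×10⁻³) = ln(0.0113323)/ln(0.0627325) ≈ 1.6180.
Then err_5 ≈ err_4·(err_4/err_3)^p = 2.5798×10⁻⁶·(0.0113323)^1.6180 = 2.5798×10⁻⁶·0.000711028 ≈ 1.834e-09.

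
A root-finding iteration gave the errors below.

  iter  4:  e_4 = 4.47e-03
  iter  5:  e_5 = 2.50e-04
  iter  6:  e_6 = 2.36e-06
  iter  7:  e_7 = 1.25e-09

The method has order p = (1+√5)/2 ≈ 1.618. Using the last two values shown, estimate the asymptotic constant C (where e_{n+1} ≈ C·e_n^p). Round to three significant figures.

C ≈ e_7 / e_6^1.618
  = 1.25e-09 / (2.36e-06)^1.618
  = 1.25e-09 / 7.85908e-10 ≈ 1.5905

1.59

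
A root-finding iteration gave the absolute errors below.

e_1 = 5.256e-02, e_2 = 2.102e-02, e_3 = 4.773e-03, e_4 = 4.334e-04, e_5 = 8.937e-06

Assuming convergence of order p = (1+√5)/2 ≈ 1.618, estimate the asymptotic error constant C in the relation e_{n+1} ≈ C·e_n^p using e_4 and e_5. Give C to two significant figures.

C ≈ e_5 / e_4^1.618
  = 8.937e-06 / (4.334e-04)^1.618
  = 8.937e-06 / 3.61815e-06 ≈ 2.47

2.5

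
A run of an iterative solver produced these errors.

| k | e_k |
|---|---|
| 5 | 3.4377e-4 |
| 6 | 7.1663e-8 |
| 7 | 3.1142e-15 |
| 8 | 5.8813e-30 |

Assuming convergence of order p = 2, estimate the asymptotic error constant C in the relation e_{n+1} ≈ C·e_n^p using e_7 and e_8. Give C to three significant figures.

0.606

C ≈ e_8 / e_7^2
  = 5.8813e-30 / (3.1142e-15)^2
  = 5.8813e-30 / 9.69824e-30 ≈ 0.60643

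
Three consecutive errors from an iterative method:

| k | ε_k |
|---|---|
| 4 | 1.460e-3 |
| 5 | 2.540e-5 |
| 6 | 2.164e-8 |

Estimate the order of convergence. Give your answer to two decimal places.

p ≈ ln(ε_6/ε_5) / ln(ε_5/ε_4)
  = ln(2.164e-8/2.540e-5) / ln(2.540e-5/1.460e-3)
  = ln(0.000851969) / ln(0.0173973)
  = -7.06796 / -4.05144 ≈ 1.74456

1.74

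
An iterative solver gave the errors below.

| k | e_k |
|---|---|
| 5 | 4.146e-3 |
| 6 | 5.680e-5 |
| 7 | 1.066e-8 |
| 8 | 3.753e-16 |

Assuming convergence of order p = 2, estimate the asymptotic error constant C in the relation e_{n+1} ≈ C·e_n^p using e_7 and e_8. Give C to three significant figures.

C ≈ e_8 / e_7^2
  = 3.753e-16 / (1.066e-8)^2
  = 3.753e-16 / 1.13636e-16 ≈ 3.3027

3.30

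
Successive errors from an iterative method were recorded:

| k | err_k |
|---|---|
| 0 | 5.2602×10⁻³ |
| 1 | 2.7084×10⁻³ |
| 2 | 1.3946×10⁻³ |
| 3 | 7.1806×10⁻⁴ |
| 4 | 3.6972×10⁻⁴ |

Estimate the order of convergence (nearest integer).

1

Consecutive ratios: err_4/err_3 = 3.6972×10⁻⁴/7.1806×10⁻⁴ = 0.514887, err_3/err_2 = 7.1806×10⁻⁴/1.3946×10⁻³ = 0.514886.
p ≈ ln(0.514887)/ln(0.514886) = -0.6638/-0.6638 ≈ 1.00.
So the convergence is linear (order 1).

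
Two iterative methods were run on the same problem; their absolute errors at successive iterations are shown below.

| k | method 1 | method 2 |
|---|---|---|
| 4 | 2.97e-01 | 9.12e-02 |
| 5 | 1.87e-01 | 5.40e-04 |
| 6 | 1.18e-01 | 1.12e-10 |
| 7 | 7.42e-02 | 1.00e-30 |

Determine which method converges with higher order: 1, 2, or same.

Method 1: p ≈ ln(7.42e-02/1.18e-01)/ln(1.18e-01/1.87e-01) ≈ 1.01.
Method 2: p ≈ ln(1.00e-30/1.12e-10)/ln(1.12e-10/5.40e-04) ≈ 3.00.
Method 2 has the higher order (≈3.0 vs ≈1.0).

2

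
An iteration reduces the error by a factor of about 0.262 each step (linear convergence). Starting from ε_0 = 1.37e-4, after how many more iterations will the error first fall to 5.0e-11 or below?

After k steps, ε_k ≈ 1.37e-4·0.262^k.
Need 0.262^k ≤ 5.0e-11/1.37e-4 = 3.64964e-07.
k ≥ ln(3.64964e-07)/ln(0.262) = -14.8235/-1.33941 = 11.067.
Smallest integer k = 12.

12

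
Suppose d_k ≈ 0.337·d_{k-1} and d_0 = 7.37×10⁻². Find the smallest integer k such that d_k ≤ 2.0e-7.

12

After k steps, d_k ≈ 7.37×10⁻²·0.337^k.
Need 0.337^k ≤ 2.0e-7/7.37×10⁻² = 2.7137e-06.
k ≥ ln(2.7137e-06)/ln(0.337) = -12.8172/-1.08767 = 11.784.
Smallest integer k = 12.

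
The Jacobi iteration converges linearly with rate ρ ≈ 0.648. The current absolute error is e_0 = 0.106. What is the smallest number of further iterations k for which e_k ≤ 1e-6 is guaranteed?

After k steps, e_k ≈ 0.106·0.648^k.
Need 0.648^k ≤ 1e-6/0.106 = 9.43396e-06.
k ≥ ln(9.43396e-06)/ln(0.648) = -11.5712/-0.43386 = 26.670.
Smallest integer k = 27.

27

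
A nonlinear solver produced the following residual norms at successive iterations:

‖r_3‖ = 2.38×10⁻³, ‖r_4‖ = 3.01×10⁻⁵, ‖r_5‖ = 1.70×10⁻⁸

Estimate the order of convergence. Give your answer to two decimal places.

1.71

p ≈ ln(‖r_5‖/‖r_4‖) / ln(‖r_4‖/‖r_3‖)
  = ln(1.70×10⁻⁸/3.01×10⁻⁵) / ln(3.01×10⁻⁵/2.38×10⁻³)
  = ln(0.000564784) / ln(0.0126471)
  = -7.47907 / -4.37033 ≈ 1.71133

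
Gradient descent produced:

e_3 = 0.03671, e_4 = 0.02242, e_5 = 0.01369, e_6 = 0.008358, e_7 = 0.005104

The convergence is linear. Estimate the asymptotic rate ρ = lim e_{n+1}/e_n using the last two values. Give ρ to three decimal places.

ρ ≈ e_7/e_6 = 0.005104/0.008358 = 0.61067

0.611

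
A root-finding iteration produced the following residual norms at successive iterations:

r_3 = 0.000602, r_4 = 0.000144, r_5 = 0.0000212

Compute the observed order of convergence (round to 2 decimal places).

p ≈ ln(r_5/r_4) / ln(r_4/r_3)
  = ln(0.0000212/0.000144) / ln(0.000144/0.000602)
  = ln(0.147222) / ln(0.239203)
  = -1.91581 / -1.43044 ≈ 1.33932

1.34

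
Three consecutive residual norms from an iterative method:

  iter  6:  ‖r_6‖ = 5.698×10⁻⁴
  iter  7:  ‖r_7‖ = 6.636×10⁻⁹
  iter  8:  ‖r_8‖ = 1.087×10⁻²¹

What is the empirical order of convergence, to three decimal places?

2.591

p ≈ ln(‖r_8‖/‖r_7‖) / ln(‖r_7‖/‖r_6‖)
  = ln(1.087×10⁻²¹/6.636×10⁻⁹) / ln(6.636×10⁻⁹/5.698×10⁻⁴)
  = ln(1.63803e-13) / ln(1.16462e-05)
  = -29.440112 / -11.360531 ≈ 2.591438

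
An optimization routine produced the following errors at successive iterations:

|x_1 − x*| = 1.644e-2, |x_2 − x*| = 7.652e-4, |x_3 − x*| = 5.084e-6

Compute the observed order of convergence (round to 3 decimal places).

1.635

p ≈ ln(|x_3 − x*|/|x_2 − x*|) / ln(|x_2 − x*|/|x_1 − x*|)
  = ln(5.084e-6/7.652e-4) / ln(7.652e-4/1.644e-2)
  = ln(0.00664401) / ln(0.046545)
  = -5.014040 / -3.067336 ≈ 1.634656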